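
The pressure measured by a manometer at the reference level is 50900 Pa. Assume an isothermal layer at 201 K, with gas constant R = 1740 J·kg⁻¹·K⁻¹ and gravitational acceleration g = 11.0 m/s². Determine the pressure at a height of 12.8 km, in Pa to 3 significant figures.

P ≈ 34000 Pa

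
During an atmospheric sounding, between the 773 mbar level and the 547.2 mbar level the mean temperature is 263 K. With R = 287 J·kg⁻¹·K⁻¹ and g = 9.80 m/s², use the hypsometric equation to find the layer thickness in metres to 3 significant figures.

Δz ≈ 2660 m

Hypsometric equation: Δz = (R T̄/g) ln(P₁/P₂).
R T̄/g = 287 × 263 / 9.80 = 7702.1 m.
ln(773/547.2) = ln(1.4126) = 0.34543.
Δz = 7702.1 × 0.34543 = 2660.5 m.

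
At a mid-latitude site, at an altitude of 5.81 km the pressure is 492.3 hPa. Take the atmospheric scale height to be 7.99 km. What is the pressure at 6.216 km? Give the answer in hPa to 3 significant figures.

Between two levels, P₂ = P₁ exp(−Δz/H) with Δz = z₂ − z₁.
Δz = 6216.0 − 5810.0 = 406.00 m; Δz/H = 406.00/7990.0 = 0.050814.
P₂ = 492.3 × exp(−0.050814) = 492.3 × 0.95046 = 467.91 hPa.

P ≈ 468 hPa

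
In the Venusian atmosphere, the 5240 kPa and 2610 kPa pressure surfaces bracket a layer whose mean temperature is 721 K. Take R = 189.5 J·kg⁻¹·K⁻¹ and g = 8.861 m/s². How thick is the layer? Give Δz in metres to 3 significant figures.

Δz ≈ 10700 m

Hypsometric equation: Δz = (R T̄/g) ln(P₁/P₂).
R T̄/g = 189.5 × 721 / 8.861 = 15419 m.
ln(5240/2610) = ln(2.0077) = 0.69699.
Δz = 15419 × 0.69699 = 10747 m.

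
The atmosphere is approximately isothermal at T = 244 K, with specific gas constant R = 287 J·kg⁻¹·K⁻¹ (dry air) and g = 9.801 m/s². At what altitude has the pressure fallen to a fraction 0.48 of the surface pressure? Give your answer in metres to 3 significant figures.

z ≈ 5240 m

Scale height: H = RT/g = 287 × 244 / 9.801 = 7145.0 m.
Set P/P₀ = exp(−z/H) = 0.48, so z = −H ln(0.48).
−ln(0.48) = 0.73397; z = 7145.0 × 0.73397 = 5244.2 m.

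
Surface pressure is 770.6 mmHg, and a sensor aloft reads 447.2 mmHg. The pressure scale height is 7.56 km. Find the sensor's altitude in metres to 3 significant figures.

z ≈ 4110 m

Invert the barometric formula: z = H ln(P₀/P).
P₀/P = 770.6/447.2 = 1.7232; ln(1.7232) = 0.54418.
z = 7560.0 × 0.54418 = 4114.0 m.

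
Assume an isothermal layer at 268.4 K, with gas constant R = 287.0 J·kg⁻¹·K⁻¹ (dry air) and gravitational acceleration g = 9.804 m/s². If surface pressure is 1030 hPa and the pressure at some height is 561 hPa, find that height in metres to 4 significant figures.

Scale height: H = RT/g = 287.0 × 268.4 / 9.804 = 7857.1 m.
Invert the barometric formula: z = H ln(P₀/P).
P₀/P = 1030/561 = 1.8360; ln(1.8360) = 0.60759.
z = 7857.1 × 0.60759 = 4773.9 m.

z ≈ 4774 m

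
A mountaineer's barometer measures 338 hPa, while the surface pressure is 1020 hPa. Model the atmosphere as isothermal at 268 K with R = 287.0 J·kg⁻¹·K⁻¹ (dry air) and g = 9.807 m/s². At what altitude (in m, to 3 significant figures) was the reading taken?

z ≈ 8660 m

Scale height: H = RT/g = 287.0 × 268 / 9.807 = 7843.0 m.
Invert the barometric formula: z = H ln(P₀/P).
P₀/P = 1020/338 = 3.0178; ln(3.0178) = 1.1045.
z = 7843.0 × 1.1045 = 8662.6 m.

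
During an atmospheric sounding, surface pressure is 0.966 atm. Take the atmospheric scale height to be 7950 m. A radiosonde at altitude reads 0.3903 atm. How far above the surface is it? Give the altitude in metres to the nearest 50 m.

Invert the barometric formula: z = H ln(P₀/P).
P₀/P = 0.966/0.3903 = 2.4750; ln(2.4750) = 0.90624.
z = 7950.0 × 0.90624 = 7204.6 m.

z ≈ 7200 m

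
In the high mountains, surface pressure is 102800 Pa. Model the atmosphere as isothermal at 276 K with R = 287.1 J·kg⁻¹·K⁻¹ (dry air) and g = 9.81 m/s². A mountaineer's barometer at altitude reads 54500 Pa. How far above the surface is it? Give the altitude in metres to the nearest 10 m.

Scale height: H = RT/g = 287.1 × 276 / 9.81 = 8077.4 m.
Invert the barometric formula: z = H ln(P₀/P).
P₀/P = 102800/54500 = 1.8862; ln(1.8862) = 0.63456.
z = 8077.4 × 0.63456 = 5125.6 m.

z ≈ 5130 m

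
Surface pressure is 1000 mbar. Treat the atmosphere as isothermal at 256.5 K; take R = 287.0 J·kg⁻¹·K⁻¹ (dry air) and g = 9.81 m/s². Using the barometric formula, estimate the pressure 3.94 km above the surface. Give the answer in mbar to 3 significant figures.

P ≈ 592 mbar

Scale height: H = RT/g = 287.0 × 256.5 / 9.81 = 7504.1 m.
Barometric formula: P = P₀ exp(−z/H).
z/H = 3940.0/7504.1 = 0.52505; exp(−0.52505) = 0.59153.
P = 1000 × 0.59153 = 591.53 mbar.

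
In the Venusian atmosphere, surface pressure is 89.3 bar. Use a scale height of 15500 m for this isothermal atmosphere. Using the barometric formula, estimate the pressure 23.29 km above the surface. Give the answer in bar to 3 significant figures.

P ≈ 19.9 bar

Barometric formula: P = P₀ exp(−z/H).
z/H = 23290/15500 = 1.5026; exp(−1.5026) = 0.22255.
P = 89.3 × 0.22255 = 19.874 bar.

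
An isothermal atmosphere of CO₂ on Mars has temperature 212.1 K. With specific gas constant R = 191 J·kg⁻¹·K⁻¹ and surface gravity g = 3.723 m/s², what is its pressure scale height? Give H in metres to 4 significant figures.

H ≈ 10880 m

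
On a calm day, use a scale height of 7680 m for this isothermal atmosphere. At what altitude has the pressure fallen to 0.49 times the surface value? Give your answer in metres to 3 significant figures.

Set P/P₀ = exp(−z/H) = 0.49, so z = −H ln(0.49).
−ln(0.49) = 0.71335; z = 7680.0 × 0.71335 = 5478.5 m.

z ≈ 5480 m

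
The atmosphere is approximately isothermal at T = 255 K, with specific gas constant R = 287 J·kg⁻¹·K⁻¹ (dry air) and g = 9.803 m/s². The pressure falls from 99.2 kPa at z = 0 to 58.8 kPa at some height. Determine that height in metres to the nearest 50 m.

z ≈ 3900 m

Scale height: H = RT/g = 287 × 255 / 9.803 = 7465.6 m.
Invert the barometric formula: z = H ln(P₀/P).
P₀/P = 99.2/58.8 = 1.6871; ln(1.6871) = 0.52301.
z = 7465.6 × 0.52301 = 3904.6 m.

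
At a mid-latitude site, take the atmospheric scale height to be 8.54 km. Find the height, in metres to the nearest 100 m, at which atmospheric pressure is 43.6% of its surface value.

z ≈ 7100 m

Set P/P₀ = exp(−z/H) = 0.436, so z = −H ln(0.436).
−ln(0.436) = 0.83011; z = 8540.0 × 0.83011 = 7089.1 m.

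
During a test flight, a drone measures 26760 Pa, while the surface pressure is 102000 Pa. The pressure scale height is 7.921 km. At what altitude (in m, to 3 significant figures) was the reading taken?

Invert the barometric formula: z = H ln(P₀/P).
P₀/P = 102000/26760 = 3.8117; ln(3.8117) = 1.3381.
z = 7921.0 × 1.3381 = 10599 m.

z ≈ 10600 m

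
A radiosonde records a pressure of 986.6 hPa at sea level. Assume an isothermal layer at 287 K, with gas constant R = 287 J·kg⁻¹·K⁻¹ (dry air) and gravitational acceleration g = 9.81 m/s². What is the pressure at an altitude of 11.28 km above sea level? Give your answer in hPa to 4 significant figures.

P ≈ 257.5 hPa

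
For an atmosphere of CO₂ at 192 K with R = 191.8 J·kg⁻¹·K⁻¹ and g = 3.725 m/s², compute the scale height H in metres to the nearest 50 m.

H ≈ 9900 m

The scale height of an isothermal atmosphere is H = RT/g.
H = 191.8 × 192 / 3.725 = 36826/3.725 = 9886.2 m.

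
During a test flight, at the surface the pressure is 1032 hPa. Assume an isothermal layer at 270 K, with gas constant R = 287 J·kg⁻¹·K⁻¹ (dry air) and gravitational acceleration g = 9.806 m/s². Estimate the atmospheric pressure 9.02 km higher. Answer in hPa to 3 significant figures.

P ≈ 330 hPa

Scale height: H = RT/g = 287 × 270 / 9.806 = 7902.3 m.
Barometric formula: P = P₀ exp(−z/H).
z/H = 9020.0/7902.3 = 1.1414; exp(−1.1414) = 0.31937.
P = 1032 × 0.31937 = 329.59 hPa.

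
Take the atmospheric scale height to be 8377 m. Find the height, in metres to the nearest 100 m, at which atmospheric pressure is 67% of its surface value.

z ≈ 3400 m

Set P/P₀ = exp(−z/H) = 0.67, so z = −H ln(0.67).
−ln(0.67) = 0.40048; z = 8377.0 × 0.40048 = 3354.8 m.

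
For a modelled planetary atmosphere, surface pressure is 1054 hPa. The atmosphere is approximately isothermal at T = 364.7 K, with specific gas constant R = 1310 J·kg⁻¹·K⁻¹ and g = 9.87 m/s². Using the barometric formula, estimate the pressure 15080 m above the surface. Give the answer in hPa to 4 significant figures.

P ≈ 771.9 hPa

Scale height: H = RT/g = 1310 × 364.7 / 9.87 = 48405 m.
Barometric formula: P = P₀ exp(−z/H).
z/H = 15080/48405 = 0.31154; exp(−0.31154) = 0.73232.
P = 1054 × 0.73232 = 771.87 hPa.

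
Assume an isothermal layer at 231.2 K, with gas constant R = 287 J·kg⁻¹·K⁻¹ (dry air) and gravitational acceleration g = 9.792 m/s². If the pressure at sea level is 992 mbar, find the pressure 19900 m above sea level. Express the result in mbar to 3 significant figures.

Scale height: H = RT/g = 287 × 231.2 / 9.792 = 6776.4 m.
Barometric formula: P = P₀ exp(−z/H).
z/H = 19900/6776.4 = 2.9367; exp(−2.9367) = 0.053040.
P = 992 × 0.053040 = 52.616 mbar.

P ≈ 52.6 mbar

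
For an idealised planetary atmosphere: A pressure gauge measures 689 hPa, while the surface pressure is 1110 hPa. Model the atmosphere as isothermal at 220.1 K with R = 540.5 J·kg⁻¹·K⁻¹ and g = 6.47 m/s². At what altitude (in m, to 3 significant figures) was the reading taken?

z ≈ 8770 m

Scale height: H = RT/g = 540.5 × 220.1 / 6.47 = 18387 m.
Invert the barometric formula: z = H ln(P₀/P).
P₀/P = 1110/689 = 1.6110; ln(1.6110) = 0.47686.
z = 18387 × 0.47686 = 8768.0 m.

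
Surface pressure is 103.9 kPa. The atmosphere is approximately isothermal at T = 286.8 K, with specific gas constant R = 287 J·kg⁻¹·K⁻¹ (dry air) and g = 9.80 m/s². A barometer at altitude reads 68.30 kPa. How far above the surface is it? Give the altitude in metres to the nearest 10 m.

z ≈ 3520 m

Scale height: H = RT/g = 287 × 286.8 / 9.80 = 8399.1 m.
Invert the barometric formula: z = H ln(P₀/P).
P₀/P = 103.9/68.30 = 1.5212; ln(1.5212) = 0.41950.
z = 8399.1 × 0.41950 = 3523.4 m.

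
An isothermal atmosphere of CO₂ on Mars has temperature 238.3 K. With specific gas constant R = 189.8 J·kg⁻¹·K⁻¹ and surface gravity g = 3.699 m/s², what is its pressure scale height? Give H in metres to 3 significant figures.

The scale height of an isothermal atmosphere is H = RT/g.
H = 189.8 × 238.3 / 3.699 = 45229/3.699 = 12227 m.

H ≈ 12200 m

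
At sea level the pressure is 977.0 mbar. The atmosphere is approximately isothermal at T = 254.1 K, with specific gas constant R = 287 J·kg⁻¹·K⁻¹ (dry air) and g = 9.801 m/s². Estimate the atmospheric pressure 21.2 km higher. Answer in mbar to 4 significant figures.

Scale height: H = RT/g = 287 × 254.1 / 9.801 = 7440.7 m.
Barometric formula: P = P₀ exp(−z/H).
z/H = 21200/7440.7 = 2.8492; exp(−2.8492) = 0.057891.
P = 977.0 × 0.057891 = 56.560 mbar.

P ≈ 56.56 mbar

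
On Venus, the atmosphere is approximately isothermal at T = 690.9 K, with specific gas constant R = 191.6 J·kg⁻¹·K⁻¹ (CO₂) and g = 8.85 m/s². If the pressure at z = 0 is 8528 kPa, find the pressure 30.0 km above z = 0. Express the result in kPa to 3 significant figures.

P ≈ 1150 kPa

Scale height: H = RT/g = 191.6 × 690.9 / 8.85 = 14958 m.
Barometric formula: P = P₀ exp(−z/H).
z/H = 30000/14958 = 2.0056; exp(−2.0056) = 0.13458.
P = 8528 × 0.13458 = 1147.7 kPa.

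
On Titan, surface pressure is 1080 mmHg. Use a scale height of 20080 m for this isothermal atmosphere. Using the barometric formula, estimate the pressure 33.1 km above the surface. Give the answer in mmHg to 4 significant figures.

Barometric formula: P = P₀ exp(−z/H).
z/H = 33100/20080 = 1.6484; exp(−1.6484) = 0.19236.
P = 1080 × 0.19236 = 207.75 mmHg.

P ≈ 207.7 mmHg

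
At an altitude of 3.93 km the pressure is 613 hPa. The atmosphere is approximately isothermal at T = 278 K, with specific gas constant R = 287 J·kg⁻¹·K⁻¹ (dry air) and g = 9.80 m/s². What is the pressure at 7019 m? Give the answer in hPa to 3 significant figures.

P ≈ 419 hPa

Scale height: H = RT/g = 287 × 278 / 9.80 = 8141.4 m.
Between two levels, P₂ = P₁ exp(−Δz/H) with Δz = z₂ − z₁.
Δz = 7019.0 − 3930.0 = 3089.0 m; Δz/H = 3089.0/8141.4 = 0.37942.
P₂ = 613 × exp(−0.37942) = 613 × 0.68426 = 419.45 hPa.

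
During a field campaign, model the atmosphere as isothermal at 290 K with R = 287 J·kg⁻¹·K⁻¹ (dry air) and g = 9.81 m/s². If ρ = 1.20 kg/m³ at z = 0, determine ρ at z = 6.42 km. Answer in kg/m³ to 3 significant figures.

Scale height: H = RT/g = 287 × 290 / 9.81 = 8484.2 m.
In an isothermal atmosphere, density decays like pressure: ρ = ρ₀ exp(−z/H).
z/H = 6420.0/8484.2 = 0.75670; exp(−0.75670) = 0.46921.
ρ = 1.20 × 0.46921 = 0.56305 kg/m³.

ρ ≈ 0.563 kg/m³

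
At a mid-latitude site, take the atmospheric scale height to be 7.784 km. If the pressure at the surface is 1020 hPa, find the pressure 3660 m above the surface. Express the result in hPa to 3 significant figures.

P ≈ 637 hPa

Barometric formula: P = P₀ exp(−z/H).
z/H = 3660.0/7784.0 = 0.47020; exp(−0.47020) = 0.62488.
P = 1020 × 0.62488 = 637.38 hPa.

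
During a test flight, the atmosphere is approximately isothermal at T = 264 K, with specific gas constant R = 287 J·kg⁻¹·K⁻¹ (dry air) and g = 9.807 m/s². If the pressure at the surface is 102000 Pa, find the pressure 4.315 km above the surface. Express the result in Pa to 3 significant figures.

P ≈ 58400 Pa

Scale height: H = RT/g = 287 × 264 / 9.807 = 7725.9 m.
Barometric formula: P = P₀ exp(−z/H).
z/H = 4315.0/7725.9 = 0.55851; exp(−0.55851) = 0.57206.
P = 102000 × 0.57206 = 58350 Pa.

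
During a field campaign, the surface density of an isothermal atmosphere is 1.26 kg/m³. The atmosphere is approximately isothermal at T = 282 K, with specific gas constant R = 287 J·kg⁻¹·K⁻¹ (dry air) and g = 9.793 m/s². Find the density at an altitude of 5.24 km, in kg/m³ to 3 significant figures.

ρ ≈ 0.668 kg/m³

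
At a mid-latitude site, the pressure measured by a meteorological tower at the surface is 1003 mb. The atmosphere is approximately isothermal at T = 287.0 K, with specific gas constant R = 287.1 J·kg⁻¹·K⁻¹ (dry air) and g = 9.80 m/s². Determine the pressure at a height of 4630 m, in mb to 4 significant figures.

Scale height: H = RT/g = 287.1 × 287.0 / 9.80 = 8407.9 m.
Barometric formula: P = P₀ exp(−z/H).
z/H = 4630.0/8407.9 = 0.55067; exp(−0.55067) = 0.57656.
P = 1003 × 0.57656 = 578.29 mb.

P ≈ 578.3 mb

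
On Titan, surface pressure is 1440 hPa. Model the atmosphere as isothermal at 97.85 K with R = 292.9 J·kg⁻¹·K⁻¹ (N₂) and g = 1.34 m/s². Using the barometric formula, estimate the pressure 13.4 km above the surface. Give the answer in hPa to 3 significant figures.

Scale height: H = RT/g = 292.9 × 97.85 / 1.34 = 21388 m.
Barometric formula: P = P₀ exp(−z/H).
z/H = 13400/21388 = 0.62652; exp(−0.62652) = 0.53445.
P = 1440 × 0.53445 = 769.61 hPa.

P ≈ 770 hPa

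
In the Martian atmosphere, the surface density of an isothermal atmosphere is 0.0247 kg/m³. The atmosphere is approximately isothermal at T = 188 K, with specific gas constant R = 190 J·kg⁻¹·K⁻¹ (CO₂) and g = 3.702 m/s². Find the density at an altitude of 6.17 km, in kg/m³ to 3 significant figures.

Scale height: H = RT/g = 190 × 188 / 3.702 = 9648.8 m.
In an isothermal atmosphere, density decays like pressure: ρ = ρ₀ exp(−z/H).
z/H = 6170.0/9648.8 = 0.63946; exp(−0.63946) = 0.52758.
ρ = 0.0247 × 0.52758 = 0.013031 kg/m³.

ρ ≈ 0.0130 kg/m³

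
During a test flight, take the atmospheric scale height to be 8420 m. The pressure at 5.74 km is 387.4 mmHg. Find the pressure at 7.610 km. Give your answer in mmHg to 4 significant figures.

P ≈ 310.2 mmHg

Between two levels, P₂ = P₁ exp(−Δz/H) with Δz = z₂ − z₁.
Δz = 7610.0 − 5740.0 = 1870.0 m; Δz/H = 1870.0/8420.0 = 0.22209.
P₂ = 387.4 × exp(−0.22209) = 387.4 × 0.80084 = 310.25 mmHg.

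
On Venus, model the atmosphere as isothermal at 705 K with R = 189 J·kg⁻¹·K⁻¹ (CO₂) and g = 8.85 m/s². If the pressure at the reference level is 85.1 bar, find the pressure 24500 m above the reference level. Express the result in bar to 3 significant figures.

Scale height: H = RT/g = 189 × 705 / 8.85 = 15056 m.
Barometric formula: P = P₀ exp(−z/H).
z/H = 24500/15056 = 1.6273; exp(−1.6273) = 0.19646.
P = 85.1 × 0.19646 = 16.719 bar.

P ≈ 16.7 bar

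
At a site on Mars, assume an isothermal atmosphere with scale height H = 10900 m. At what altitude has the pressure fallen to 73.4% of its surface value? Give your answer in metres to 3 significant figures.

Set P/P₀ = exp(−z/H) = 0.734, so z = −H ln(0.734).
−ln(0.734) = 0.30925; z = 10900 × 0.30925 = 3370.8 m.

z ≈ 3370 m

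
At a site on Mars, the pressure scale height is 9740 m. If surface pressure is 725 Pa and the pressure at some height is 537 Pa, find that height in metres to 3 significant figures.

z ≈ 2920 m

Invert the barometric formula: z = H ln(P₀/P).
P₀/P = 725/537 = 1.3501; ln(1.3501) = 0.30018.
z = 9740.0 × 0.30018 = 2923.8 m.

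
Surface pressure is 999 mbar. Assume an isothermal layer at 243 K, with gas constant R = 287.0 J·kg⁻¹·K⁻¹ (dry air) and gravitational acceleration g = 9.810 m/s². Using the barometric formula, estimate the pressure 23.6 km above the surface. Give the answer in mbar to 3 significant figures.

Scale height: H = RT/g = 287.0 × 243 / 9.810 = 7109.2 m.
Barometric formula: P = P₀ exp(−z/H).
z/H = 23600/7109.2 = 3.3196; exp(−3.3196) = 0.036167.
P = 999 × 0.036167 = 36.131 mbar.

P ≈ 36.1 mbar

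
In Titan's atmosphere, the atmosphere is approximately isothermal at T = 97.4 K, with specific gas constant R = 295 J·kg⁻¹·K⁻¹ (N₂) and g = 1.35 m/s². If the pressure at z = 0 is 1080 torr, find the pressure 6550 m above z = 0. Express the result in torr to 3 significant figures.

Scale height: H = RT/g = 295 × 97.4 / 1.35 = 21284 m.
Barometric formula: P = P₀ exp(−z/H).
z/H = 6550.0/21284 = 0.30774; exp(−0.30774) = 0.73511.
P = 1080 × 0.73511 = 793.92 torr.

P ≈ 794 torr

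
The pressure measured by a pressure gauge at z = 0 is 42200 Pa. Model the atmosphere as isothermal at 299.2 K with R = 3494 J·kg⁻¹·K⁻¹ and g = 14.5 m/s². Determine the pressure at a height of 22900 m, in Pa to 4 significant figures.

P ≈ 30720 Pa

Scale height: H = RT/g = 3494 × 299.2 / 14.5 = 72097 m.
Barometric formula: P = P₀ exp(−z/H).
z/H = 22900/72097 = 0.31763; exp(−0.31763) = 0.72787.
P = 42200 × 0.72787 = 30716 Pa.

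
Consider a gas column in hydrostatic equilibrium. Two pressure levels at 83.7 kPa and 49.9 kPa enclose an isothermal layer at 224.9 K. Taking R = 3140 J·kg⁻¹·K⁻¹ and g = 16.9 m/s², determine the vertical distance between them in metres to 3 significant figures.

Hypsometric equation: Δz = (R T̄/g) ln(P₁/P₂).
R T̄/g = 3140 × 224.9 / 16.9 = 41786 m.
ln(83.7/49.9) = ln(1.6774) = 0.51724.
Δz = 41786 × 0.51724 = 21613 m.

Δz ≈ 21600 m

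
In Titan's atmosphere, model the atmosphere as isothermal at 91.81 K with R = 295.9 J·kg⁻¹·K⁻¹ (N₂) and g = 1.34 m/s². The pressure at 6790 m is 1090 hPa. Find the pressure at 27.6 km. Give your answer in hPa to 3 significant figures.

Scale height: H = RT/g = 295.9 × 91.81 / 1.34 = 20274 m.
Between two levels, P₂ = P₁ exp(−Δz/H) with Δz = z₂ − z₁.
Δz = 27600 − 6790.0 = 20810 m; Δz/H = 20810/20274 = 1.0264.
P₂ = 1090 × exp(−1.0264) = 1090 × 0.35829 = 390.54 hPa.

P ≈ 391 hPa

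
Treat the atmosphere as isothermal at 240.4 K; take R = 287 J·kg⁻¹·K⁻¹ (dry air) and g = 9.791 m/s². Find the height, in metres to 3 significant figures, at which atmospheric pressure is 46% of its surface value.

z ≈ 5470 m

Scale height: H = RT/g = 287 × 240.4 / 9.791 = 7046.8 m.
Set P/P₀ = exp(−z/H) = 0.46, so z = −H ln(0.46).
−ln(0.46) = 0.77653; z = 7046.8 × 0.77653 = 5472.1 m.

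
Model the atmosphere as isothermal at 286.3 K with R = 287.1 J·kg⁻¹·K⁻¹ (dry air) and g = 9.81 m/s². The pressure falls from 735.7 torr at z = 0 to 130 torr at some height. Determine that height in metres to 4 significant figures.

z ≈ 14520 m

Scale height: H = RT/g = 287.1 × 286.3 / 9.81 = 8378.9 m.
Invert the barometric formula: z = H ln(P₀/P).
P₀/P = 735.7/130 = 5.6592; ln(5.6592) = 1.7333.
z = 8378.9 × 1.7333 = 14523 m.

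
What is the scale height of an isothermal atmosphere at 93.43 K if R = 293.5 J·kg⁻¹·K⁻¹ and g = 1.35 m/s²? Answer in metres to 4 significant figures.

H ≈ 20310 m

The scale height of an isothermal atmosphere is H = RT/g.
H = 293.5 × 93.43 / 1.35 = 27422/1.35 = 20313 m.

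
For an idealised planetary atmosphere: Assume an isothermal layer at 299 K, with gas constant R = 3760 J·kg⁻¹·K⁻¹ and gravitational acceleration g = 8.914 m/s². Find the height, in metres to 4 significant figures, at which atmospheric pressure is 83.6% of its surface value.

z ≈ 22590 m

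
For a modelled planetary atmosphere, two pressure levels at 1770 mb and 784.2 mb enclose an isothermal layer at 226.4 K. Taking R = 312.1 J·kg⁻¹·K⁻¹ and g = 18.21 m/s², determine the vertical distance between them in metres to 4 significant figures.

Hypsometric equation: Δz = (R T̄/g) ln(P₁/P₂).
R T̄/g = 312.1 × 226.4 / 18.21 = 3880.3 m.
ln(1770/784.2) = ln(2.2571) = 0.81408.
Δz = 3880.3 × 0.81408 = 3158.9 m.

Δz ≈ 3159 m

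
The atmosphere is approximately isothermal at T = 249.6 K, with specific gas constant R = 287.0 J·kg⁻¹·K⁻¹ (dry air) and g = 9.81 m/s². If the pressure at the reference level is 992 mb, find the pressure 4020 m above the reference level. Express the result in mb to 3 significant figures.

P ≈ 572 mb

Scale height: H = RT/g = 287.0 × 249.6 / 9.81 = 7302.3 m.
Barometric formula: P = P₀ exp(−z/H).
z/H = 4020.0/7302.3 = 0.55051; exp(−0.55051) = 0.57666.
P = 992 × 0.57666 = 572.05 mb.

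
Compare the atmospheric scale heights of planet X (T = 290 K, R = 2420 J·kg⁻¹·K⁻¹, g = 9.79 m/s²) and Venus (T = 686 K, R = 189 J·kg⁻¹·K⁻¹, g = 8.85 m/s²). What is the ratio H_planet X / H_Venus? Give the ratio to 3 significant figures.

H_planet X/H_Venus ≈ 4.89

H = RT/g for each body.
H_planet X = 2420 × 290 / 9.79 = 71685 m.
H_Venus = 189 × 686 / 8.85 = 14650 m.
H_planet X/H_Venus = 71685/14650 = 4.8932.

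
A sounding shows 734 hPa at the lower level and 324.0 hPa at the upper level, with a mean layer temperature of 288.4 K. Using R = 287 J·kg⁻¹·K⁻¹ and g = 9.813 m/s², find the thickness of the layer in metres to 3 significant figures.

Hypsometric equation: Δz = (R T̄/g) ln(P₁/P₂).
R T̄/g = 287 × 288.4 / 9.813 = 8434.8 m.
ln(734/324.0) = ln(2.2654) = 0.81775.
Δz = 8434.8 × 0.81775 = 6897.6 m.

Δz ≈ 6900 m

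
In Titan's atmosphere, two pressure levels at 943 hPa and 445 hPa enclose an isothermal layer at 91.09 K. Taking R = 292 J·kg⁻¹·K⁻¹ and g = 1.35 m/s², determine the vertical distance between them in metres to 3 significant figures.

Δz ≈ 14800 m

Hypsometric equation: Δz = (R T̄/g) ln(P₁/P₂).
R T̄/g = 292 × 91.09 / 1.35 = 19702 m.
ln(943/445) = ln(2.1191) = 0.75099.
Δz = 19702 × 0.75099 = 14796 m.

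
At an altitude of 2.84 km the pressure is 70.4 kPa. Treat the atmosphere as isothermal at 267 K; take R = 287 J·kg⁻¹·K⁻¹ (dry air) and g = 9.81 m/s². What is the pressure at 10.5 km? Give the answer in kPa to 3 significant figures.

P ≈ 26.4 kPa

Scale height: H = RT/g = 287 × 267 / 9.81 = 7811.3 m.
Between two levels, P₂ = P₁ exp(−Δz/H) with Δz = z₂ − z₁.
Δz = 10500 − 2840.0 = 7660.0 m; Δz/H = 7660.0/7811.3 = 0.98063.
P₂ = 70.4 × exp(−0.98063) = 70.4 × 0.37507 = 26.405 kPa.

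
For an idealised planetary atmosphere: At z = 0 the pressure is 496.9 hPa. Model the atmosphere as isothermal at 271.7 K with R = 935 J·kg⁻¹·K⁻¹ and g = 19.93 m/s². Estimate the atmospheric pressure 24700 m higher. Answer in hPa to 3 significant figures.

P ≈ 71.6 hPa

Scale height: H = RT/g = 935 × 271.7 / 19.93 = 12747 m.
Barometric formula: P = P₀ exp(−z/H).
z/H = 24700/12747 = 1.9377; exp(−1.9377) = 0.14403.
P = 496.9 × 0.14403 = 71.569 hPa.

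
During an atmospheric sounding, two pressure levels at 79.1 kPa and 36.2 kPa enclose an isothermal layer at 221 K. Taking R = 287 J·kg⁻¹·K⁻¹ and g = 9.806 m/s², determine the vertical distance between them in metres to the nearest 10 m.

Δz ≈ 5060 m

Hypsometric equation: Δz = (R T̄/g) ln(P₁/P₂).
R T̄/g = 287 × 221 / 9.806 = 6468.2 m.
ln(79.1/36.2) = ln(2.1851) = 0.78166.
Δz = 6468.2 × 0.78166 = 5055.9 m.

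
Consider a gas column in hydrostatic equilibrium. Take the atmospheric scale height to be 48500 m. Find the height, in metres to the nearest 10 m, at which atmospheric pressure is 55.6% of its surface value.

z ≈ 28470 m

Set P/P₀ = exp(−z/H) = 0.556, so z = −H ln(0.556).
−ln(0.556) = 0.58699; z = 48500 × 0.58699 = 28469 m.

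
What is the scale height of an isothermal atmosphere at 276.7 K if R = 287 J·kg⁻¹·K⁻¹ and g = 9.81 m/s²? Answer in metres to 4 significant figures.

H ≈ 8095 m

The scale height of an isothermal atmosphere is H = RT/g.
H = 287 × 276.7 / 9.81 = 79413/9.81 = 8095.1 m.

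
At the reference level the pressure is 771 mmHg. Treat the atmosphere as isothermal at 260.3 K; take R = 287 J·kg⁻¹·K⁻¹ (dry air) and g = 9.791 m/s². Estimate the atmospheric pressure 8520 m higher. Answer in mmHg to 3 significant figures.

Scale height: H = RT/g = 287 × 260.3 / 9.791 = 7630.1 m.
Barometric formula: P = P₀ exp(−z/H).
z/H = 8520.0/7630.1 = 1.1166; exp(−1.1166) = 0.32739.
P = 771 × 0.32739 = 252.42 mmHg.

P ≈ 252 mmHg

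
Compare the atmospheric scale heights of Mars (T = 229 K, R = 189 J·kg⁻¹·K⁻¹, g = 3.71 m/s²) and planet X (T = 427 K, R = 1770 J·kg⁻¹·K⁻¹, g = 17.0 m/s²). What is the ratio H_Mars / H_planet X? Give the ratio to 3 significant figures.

H = RT/g for each body.
H_Mars = 189 × 229 / 3.71 = 11666 m.
H_planet X = 1770 × 427 / 17.0 = 44458 m.
H_Mars/H_planet X = 11666/44458 = 0.26240.

H_Mars/H_planet X ≈ 0.262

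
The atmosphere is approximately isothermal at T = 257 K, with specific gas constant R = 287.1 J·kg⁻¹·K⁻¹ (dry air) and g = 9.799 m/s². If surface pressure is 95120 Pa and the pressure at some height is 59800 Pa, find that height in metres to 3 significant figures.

Scale height: H = RT/g = 287.1 × 257 / 9.799 = 7529.8 m.
Invert the barometric formula: z = H ln(P₀/P).
P₀/P = 95120/59800 = 1.5906; ln(1.5906) = 0.46411.
z = 7529.8 × 0.46411 = 3494.7 m.

z ≈ 3490 m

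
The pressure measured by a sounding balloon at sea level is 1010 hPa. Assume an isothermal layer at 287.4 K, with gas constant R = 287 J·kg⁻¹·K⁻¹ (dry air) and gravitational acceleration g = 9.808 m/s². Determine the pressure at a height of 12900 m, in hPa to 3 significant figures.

Scale height: H = RT/g = 287 × 287.4 / 9.808 = 8409.8 m.
Barometric formula: P = P₀ exp(−z/H).
z/H = 12900/8409.8 = 1.5339; exp(−1.5339) = 0.21569.
P = 1010 × 0.21569 = 217.85 hPa.

P ≈ 218 hPa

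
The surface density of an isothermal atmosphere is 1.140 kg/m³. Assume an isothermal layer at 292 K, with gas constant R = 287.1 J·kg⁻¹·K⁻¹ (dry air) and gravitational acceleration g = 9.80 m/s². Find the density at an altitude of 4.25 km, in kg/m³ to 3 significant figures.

Scale height: H = RT/g = 287.1 × 292 / 9.80 = 8554.4 m.
In an isothermal atmosphere, density decays like pressure: ρ = ρ₀ exp(−z/H).
z/H = 4250.0/8554.4 = 0.49682; exp(−0.49682) = 0.60846.
ρ = 1.140 × 0.60846 = 0.69364 kg/m³.

ρ ≈ 0.694 kg/m³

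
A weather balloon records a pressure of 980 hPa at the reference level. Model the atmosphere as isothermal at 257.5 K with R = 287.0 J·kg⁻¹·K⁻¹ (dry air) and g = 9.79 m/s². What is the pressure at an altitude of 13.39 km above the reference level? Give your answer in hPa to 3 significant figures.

Scale height: H = RT/g = 287.0 × 257.5 / 9.79 = 7548.8 m.
Barometric formula: P = P₀ exp(−z/H).
z/H = 13390/7548.8 = 1.7738; exp(−1.7738) = 0.16969.
P = 980 × 0.16969 = 166.30 hPa.

P ≈ 166 hPa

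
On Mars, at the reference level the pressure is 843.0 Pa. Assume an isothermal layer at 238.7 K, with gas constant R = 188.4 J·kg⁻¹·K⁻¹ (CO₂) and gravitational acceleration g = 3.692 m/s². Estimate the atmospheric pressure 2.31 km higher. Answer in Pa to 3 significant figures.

P ≈ 697 Pa

Scale height: H = RT/g = 188.4 × 238.7 / 3.692 = 12181 m.
Barometric formula: P = P₀ exp(−z/H).
z/H = 2310.0/12181 = 0.18964; exp(−0.18964) = 0.82726.
P = 843.0 × 0.82726 = 697.38 Pa.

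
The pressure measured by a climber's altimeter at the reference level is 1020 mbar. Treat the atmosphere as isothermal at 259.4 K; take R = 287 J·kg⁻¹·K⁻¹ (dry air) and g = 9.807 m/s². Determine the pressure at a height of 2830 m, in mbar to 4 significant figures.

Scale height: H = RT/g = 287 × 259.4 / 9.807 = 7591.3 m.
Barometric formula: P = P₀ exp(−z/H).
z/H = 2830.0/7591.3 = 0.37280; exp(−0.37280) = 0.68880.
P = 1020 × 0.68880 = 702.58 mbar.

P ≈ 702.6 mbar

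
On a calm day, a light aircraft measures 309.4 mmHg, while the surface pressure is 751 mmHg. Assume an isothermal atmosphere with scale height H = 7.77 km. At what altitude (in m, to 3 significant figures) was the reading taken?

z ≈ 6890 m

Invert the barometric formula: z = H ln(P₀/P).
P₀/P = 751/309.4 = 2.4273; ln(2.4273) = 0.88678.
z = 7770.0 × 0.88678 = 6890.3 m.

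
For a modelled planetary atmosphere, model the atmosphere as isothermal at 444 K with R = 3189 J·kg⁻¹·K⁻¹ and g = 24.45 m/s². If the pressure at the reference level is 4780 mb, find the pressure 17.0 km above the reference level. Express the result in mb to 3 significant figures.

P ≈ 3560 mb

Scale height: H = RT/g = 3189 × 444 / 24.45 = 57911 m.
Barometric formula: P = P₀ exp(−z/H).
z/H = 17000/57911 = 0.29355; exp(−0.29355) = 0.74561.
P = 4780 × 0.74561 = 3564.0 mb.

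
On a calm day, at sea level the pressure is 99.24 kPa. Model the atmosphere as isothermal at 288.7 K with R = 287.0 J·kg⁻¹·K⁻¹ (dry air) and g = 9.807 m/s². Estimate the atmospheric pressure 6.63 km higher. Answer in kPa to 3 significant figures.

Scale height: H = RT/g = 287.0 × 288.7 / 9.807 = 8448.8 m.
Barometric formula: P = P₀ exp(−z/H).
z/H = 6630.0/8448.8 = 0.78473; exp(−0.78473) = 0.45624.
P = 99.24 × 0.45624 = 45.277 kPa.

P ≈ 45.3 kPa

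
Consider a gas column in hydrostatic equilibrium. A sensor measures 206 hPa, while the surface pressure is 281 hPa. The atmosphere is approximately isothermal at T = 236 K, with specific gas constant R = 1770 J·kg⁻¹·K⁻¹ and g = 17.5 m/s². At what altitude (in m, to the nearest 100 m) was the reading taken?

Scale height: H = RT/g = 1770 × 236 / 17.5 = 23870 m.
Invert the barometric formula: z = H ln(P₀/P).
P₀/P = 281/206 = 1.3641; ln(1.3641) = 0.31049.
z = 23870 × 0.31049 = 7411.4 m.

z ≈ 7400 m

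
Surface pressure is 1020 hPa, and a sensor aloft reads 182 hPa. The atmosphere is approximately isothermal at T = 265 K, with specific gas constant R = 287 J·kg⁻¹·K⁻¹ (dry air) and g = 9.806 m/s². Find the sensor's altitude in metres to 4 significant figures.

Scale height: H = RT/g = 287 × 265 / 9.806 = 7756.0 m.
Invert the barometric formula: z = H ln(P₀/P).
P₀/P = 1020/182 = 5.6044; ln(5.6044) = 1.7236.
z = 7756.0 × 1.7236 = 13368 m.

z ≈ 13370 m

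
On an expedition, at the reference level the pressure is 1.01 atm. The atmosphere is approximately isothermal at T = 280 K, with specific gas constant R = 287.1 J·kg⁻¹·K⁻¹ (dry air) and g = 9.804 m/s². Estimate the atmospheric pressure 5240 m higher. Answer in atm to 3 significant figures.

Scale height: H = RT/g = 287.1 × 280 / 9.804 = 8199.5 m.
Barometric formula: P = P₀ exp(−z/H).
z/H = 5240.0/8199.5 = 0.63906; exp(−0.63906) = 0.52779.
P = 1.01 × 0.52779 = 0.53307 atm.

P ≈ 0.533 atm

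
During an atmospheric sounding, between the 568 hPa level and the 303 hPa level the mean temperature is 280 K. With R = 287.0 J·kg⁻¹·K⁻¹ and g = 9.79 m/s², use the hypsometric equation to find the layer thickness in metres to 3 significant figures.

Hypsometric equation: Δz = (R T̄/g) ln(P₁/P₂).
R T̄/g = 287.0 × 280 / 9.79 = 8208.4 m.
ln(568/303) = ln(1.8746) = 0.62840.
Δz = 8208.4 × 0.62840 = 5158.2 m.

Δz ≈ 5160 m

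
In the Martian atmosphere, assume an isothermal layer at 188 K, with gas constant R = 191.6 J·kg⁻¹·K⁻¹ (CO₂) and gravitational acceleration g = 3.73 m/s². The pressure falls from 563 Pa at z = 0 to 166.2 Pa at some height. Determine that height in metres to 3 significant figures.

z ≈ 11800 m

Scale height: H = RT/g = 191.6 × 188 / 3.73 = 9657.1 m.
Invert the barometric formula: z = H ln(P₀/P).
P₀/P = 563/166.2 = 3.3875; ln(3.3875) = 1.2201.
z = 9657.1 × 1.2201 = 11783 m.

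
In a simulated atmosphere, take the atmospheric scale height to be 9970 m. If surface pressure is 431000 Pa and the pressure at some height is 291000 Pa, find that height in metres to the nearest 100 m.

z ≈ 3900 m

Invert the barometric formula: z = H ln(P₀/P).
P₀/P = 431000/291000 = 1.4811; ln(1.4811) = 0.39279.
z = 9970.0 × 0.39279 = 3916.1 m.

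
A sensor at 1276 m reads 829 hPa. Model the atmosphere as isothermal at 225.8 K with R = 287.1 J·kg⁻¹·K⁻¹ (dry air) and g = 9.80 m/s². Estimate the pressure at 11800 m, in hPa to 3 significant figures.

Scale height: H = RT/g = 287.1 × 225.8 / 9.80 = 6615.0 m.
Between two levels, P₂ = P₁ exp(−Δz/H) with Δz = z₂ − z₁.
Δz = 11800 − 1276.0 = 10524 m; Δz/H = 10524/6615.0 = 1.5909.
P₂ = 829 × exp(−1.5909) = 829 × 0.20374 = 168.90 hPa.

P ≈ 169 hPa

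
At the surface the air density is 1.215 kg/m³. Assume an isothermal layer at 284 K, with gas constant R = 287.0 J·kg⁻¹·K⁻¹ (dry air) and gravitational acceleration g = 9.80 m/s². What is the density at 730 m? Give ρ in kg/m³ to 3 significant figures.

ρ ≈ 1.11 kg/m³

Scale height: H = RT/g = 287.0 × 284 / 9.80 = 8317.1 m.
In an isothermal atmosphere, density decays like pressure: ρ = ρ₀ exp(−z/H).
z/H = 730.00/8317.1 = 0.087771; exp(−0.087771) = 0.91597.
ρ = 1.215 × 0.91597 = 1.1129 kg/m³.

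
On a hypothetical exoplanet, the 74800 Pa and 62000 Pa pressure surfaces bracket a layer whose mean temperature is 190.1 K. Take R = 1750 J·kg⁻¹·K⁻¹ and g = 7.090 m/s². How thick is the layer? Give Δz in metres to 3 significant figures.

Hypsometric equation: Δz = (R T̄/g) ln(P₁/P₂).
R T̄/g = 1750 × 190.1 / 7.090 = 46922 m.
ln(74800/62000) = ln(1.2065) = 0.18772.
Δz = 46922 × 0.18772 = 8808.2 m.

Δz ≈ 8810 m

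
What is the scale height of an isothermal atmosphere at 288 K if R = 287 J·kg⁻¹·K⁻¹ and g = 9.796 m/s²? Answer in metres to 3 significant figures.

H ≈ 8440 m

The scale height of an isothermal atmosphere is H = RT/g.
H = 287 × 288 / 9.796 = 82656/9.796 = 8437.7 m.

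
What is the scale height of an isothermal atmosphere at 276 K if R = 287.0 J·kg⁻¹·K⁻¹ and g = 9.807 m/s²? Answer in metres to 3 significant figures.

H ≈ 8080 m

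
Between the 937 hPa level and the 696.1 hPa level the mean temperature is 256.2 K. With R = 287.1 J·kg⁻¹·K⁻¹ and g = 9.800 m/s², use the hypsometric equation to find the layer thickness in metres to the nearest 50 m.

Δz ≈ 2250 m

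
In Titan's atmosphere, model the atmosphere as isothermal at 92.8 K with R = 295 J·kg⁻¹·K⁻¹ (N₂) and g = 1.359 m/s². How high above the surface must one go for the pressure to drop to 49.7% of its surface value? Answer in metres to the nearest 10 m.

z ≈ 14080 m

Scale height: H = RT/g = 295 × 92.8 / 1.359 = 20144 m.
Set P/P₀ = exp(−z/H) = 0.497, so z = −H ln(0.497).
−ln(0.497) = 0.69917; z = 20144 × 0.69917 = 14084 m.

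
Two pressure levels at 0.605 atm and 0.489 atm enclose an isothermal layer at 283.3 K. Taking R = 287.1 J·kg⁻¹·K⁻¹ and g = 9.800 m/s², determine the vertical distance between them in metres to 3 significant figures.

Hypsometric equation: Δz = (R T̄/g) ln(P₁/P₂).
R T̄/g = 287.1 × 283.3 / 9.800 = 8299.5 m.
ln(0.605/0.489) = ln(1.2372) = 0.21285.
Δz = 8299.5 × 0.21285 = 1766.5 m.

Δz ≈ 1770 m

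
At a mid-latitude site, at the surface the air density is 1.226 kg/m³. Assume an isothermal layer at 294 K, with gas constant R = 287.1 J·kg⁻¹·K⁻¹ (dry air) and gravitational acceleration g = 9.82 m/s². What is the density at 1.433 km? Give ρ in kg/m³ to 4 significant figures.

ρ ≈ 1.038 kg/m³

Scale height: H = RT/g = 287.1 × 294 / 9.82 = 8595.5 m.
In an isothermal atmosphere, density decays like pressure: ρ = ρ₀ exp(−z/H).
z/H = 1433.0/8595.5 = 0.16672; exp(−0.16672) = 0.84644.
ρ = 1.226 × 0.84644 = 1.0377 kg/m³.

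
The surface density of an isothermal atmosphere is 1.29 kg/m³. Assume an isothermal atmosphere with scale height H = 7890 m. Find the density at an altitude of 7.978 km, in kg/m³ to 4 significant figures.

In an isothermal atmosphere, density decays like pressure: ρ = ρ₀ exp(−z/H).
z/H = 7978.0/7890.0 = 1.0112; exp(−1.0112) = 0.36378.
ρ = 1.29 × 0.36378 = 0.46928 kg/m³.

ρ ≈ 0.4693 kg/m³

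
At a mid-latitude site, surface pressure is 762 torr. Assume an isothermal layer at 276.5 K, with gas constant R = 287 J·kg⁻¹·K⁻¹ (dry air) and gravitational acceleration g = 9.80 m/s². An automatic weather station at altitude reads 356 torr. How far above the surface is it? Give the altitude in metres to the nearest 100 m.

z ≈ 6200 m

Scale height: H = RT/g = 287 × 276.5 / 9.80 = 8097.5 m.
Invert the barometric formula: z = H ln(P₀/P).
P₀/P = 762/356 = 2.1404; ln(2.1404) = 0.76099.
z = 8097.5 × 0.76099 = 6162.1 m.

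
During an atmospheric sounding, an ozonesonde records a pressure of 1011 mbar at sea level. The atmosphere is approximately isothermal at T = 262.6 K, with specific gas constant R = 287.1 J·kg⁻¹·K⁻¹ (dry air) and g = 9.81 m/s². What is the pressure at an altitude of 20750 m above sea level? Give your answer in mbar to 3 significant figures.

Scale height: H = RT/g = 287.1 × 262.6 / 9.81 = 7685.3 m.
Barometric formula: P = P₀ exp(−z/H).
z/H = 20750/7685.3 = 2.7000; exp(−2.7000) = 0.067206.
P = 1011 × 0.067206 = 67.945 mbar.

P ≈ 67.9 mbar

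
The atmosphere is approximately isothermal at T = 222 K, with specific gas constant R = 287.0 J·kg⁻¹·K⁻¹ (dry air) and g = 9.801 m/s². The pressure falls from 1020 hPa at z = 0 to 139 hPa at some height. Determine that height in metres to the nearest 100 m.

z ≈ 13000 m

Scale height: H = RT/g = 287.0 × 222 / 9.801 = 6500.8 m.
Invert the barometric formula: z = H ln(P₀/P).
P₀/P = 1020/139 = 7.3381; ln(7.3381) = 1.9931.
z = 6500.8 × 1.9931 = 12957 m.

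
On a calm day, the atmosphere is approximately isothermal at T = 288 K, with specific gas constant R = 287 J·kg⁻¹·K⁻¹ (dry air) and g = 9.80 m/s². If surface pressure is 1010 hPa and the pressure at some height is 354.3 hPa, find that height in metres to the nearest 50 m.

z ≈ 8850 m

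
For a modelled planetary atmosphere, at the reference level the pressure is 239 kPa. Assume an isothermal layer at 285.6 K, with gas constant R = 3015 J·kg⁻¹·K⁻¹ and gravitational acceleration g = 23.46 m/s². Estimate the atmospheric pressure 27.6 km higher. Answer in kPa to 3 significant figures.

Scale height: H = RT/g = 3015 × 285.6 / 23.46 = 36704 m.
Barometric formula: P = P₀ exp(−z/H).
z/H = 27600/36704 = 0.75196; exp(−0.75196) = 0.47144.
P = 239 × 0.47144 = 112.67 kPa.

P ≈ 113 kPa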